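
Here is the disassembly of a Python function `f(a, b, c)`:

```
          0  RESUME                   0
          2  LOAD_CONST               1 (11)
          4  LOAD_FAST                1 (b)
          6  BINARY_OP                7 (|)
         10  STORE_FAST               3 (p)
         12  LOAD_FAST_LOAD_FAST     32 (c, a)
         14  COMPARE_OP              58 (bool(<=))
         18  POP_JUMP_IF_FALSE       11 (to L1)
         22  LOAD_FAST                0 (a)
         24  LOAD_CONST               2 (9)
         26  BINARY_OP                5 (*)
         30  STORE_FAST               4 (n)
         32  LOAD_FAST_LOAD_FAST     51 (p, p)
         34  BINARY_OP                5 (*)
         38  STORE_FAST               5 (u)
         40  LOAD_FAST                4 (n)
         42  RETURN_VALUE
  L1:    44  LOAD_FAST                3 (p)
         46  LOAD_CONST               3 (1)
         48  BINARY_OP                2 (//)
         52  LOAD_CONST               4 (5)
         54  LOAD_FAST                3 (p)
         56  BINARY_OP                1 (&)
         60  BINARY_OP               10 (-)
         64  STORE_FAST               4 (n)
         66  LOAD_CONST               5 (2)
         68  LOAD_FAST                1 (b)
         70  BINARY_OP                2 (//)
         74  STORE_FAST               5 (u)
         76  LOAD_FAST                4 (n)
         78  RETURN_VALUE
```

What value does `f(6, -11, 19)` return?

LOAD_CONST → push 11. Stack: [11]
LOAD_FAST b → push -11. Stack: [11, -11]
BINARY_OP | → 11 | -11 = -1. Stack: [-1]
STORE_FAST p → p=-1. Stack: []
LOAD_FAST_LOAD_FAST c,a → push 19,6. Stack: [19, 6]
COMPARE_OP bool(<=) → 19 vs 6 = False. Stack: [False]
POP_JUMP_IF_FALSE → pop False; jump. Stack: []
LOAD_FAST p → push -1. Stack: [-1]
LOAD_CONST → push 1. Stack: [-1, 1]
BINARY_OP // → -1 // 1 = -1. Stack: [-1]
LOAD_CONST → push 5. Stack: [-1, 5]
LOAD_FAST p → push -1. Stack: [-1, 5, -1]
BINARY_OP & → 5 & -1 = 5. Stack: [-1, 5]
BINARY_OP - → -1 - 5 = -6. Stack: [-6]
STORE_FAST n → n=-6. Stack: []
LOAD_CONST → push 2. Stack: [2]
LOAD_FAST b → push -11. Stack: [2, -11]
BINARY_OP // → 2 // -11 = -1. Stack: [-1]
STORE_FAST u → u=-1. Stack: []
LOAD_FAST n → push -6. Stack: [-6]
RETURN_VALUE → return -6.

-6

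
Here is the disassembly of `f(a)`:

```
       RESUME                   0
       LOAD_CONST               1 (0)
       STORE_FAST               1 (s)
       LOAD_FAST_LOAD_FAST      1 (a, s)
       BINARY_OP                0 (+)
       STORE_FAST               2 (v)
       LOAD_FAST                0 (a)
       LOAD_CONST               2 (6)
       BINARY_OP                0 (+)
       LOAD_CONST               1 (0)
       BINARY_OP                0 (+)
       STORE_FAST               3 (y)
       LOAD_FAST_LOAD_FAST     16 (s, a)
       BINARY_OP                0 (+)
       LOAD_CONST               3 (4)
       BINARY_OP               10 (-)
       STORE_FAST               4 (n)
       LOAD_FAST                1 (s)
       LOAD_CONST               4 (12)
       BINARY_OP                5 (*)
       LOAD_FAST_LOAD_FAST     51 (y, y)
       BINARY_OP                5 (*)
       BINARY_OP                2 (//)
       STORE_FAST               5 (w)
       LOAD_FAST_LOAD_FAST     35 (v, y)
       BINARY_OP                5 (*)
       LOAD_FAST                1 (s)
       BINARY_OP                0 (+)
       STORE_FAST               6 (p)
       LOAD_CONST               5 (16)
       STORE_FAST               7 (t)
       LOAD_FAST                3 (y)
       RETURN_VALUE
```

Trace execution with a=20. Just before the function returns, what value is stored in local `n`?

16

LOAD_CONST → push 0. Stack: [0]
STORE_FAST s → s=0. Stack: []
LOAD_FAST_LOAD_FAST a,s → push 20,0. Stack: [20, 0]
BINARY_OP + → 20 + 0 = 20. Stack: [20]
STORE_FAST v → v=20. Stack: []
LOAD_FAST a → push 20. Stack: [20]
LOAD_CONST → push 6. Stack: [20, 6]
BINARY_OP + → 20 + 6 = 26. Stack: [26]
LOAD_CONST → push 0. Stack: [26, 0]
BINARY_OP + → 26 + 0 = 26. Stack: [26]
STORE_FAST y → y=26. Stack: []
LOAD_FAST_LOAD_FAST s,a → push 0,20. Stack: [0, 20]
BINARY_OP + → 0 + 20 = 20. Stack: [20]
LOAD_CONST → push 4. Stack: [20, 4]
BINARY_OP - → 20 - 4 = 16. Stack: [16]
STORE_FAST n → n=16. Stack: []
LOAD_FAST s → push 0. Stack: [0]
LOAD_CONST → push 12. Stack: [0, 12]
BINARY_OP * → 0 * 12 = 0. Stack: [0]
LOAD_FAST_LOAD_FAST y,y → push 26,26. Stack: [0, 26, 26]
BINARY_OP * → 26 * 26 = 676. Stack: [0, 676]
BINARY_OP // → 0 // 676 = 0. Stack: [0]
STORE_FAST w → w=0. Stack: []
LOAD_FAST_LOAD_FAST v,y → push 20,26. Stack: [20, 26]
BINARY_OP * → 20 * 26 = 520. Stack: [520]
LOAD_FAST s → push 0. Stack: [520, 0]
BINARY_OP + → 520 + 0 = 520. Stack: [520]
STORE_FAST p → p=520. Stack: []
LOAD_CONST → push 16. Stack: [16]
STORE_FAST t → t=16. Stack: []
LOAD_FAST y → push 26. Stack: [26]
RETURN_VALUE → return 26.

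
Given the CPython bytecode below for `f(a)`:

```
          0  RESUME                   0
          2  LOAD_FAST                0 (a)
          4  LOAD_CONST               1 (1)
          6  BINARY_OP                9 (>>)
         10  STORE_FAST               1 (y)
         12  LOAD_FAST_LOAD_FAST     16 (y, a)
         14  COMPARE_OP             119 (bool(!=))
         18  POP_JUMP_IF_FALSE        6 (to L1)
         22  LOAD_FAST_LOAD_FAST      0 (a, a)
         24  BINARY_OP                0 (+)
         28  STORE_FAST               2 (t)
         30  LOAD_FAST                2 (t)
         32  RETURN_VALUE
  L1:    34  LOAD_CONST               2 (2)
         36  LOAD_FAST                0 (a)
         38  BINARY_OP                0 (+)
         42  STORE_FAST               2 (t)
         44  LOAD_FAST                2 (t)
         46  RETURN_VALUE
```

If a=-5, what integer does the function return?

-10

LOAD_FAST a → push -5. Stack: [-5]
LOAD_CONST → push 1. Stack: [-5, 1]
BINARY_OP >> → -5 >> 1 = -3. Stack: [-3]
STORE_FAST y → y=-3. Stack: []
LOAD_FAST_LOAD_FAST y,a → push -3,-5. Stack: [-3, -5]
COMPARE_OP bool(!=) → -3 vs -5 = True. Stack: [True]
POP_JUMP_IF_FALSE → pop True; no jump. Stack: []
LOAD_FAST_LOAD_FAST a,a → push -5,-5. Stack: [-5, -5]
BINARY_OP + → -5 + -5 = -10. Stack: [-10]
STORE_FAST t → t=-10. Stack: []
LOAD_FAST t → push -10. Stack: [-10]
RETURN_VALUE → return -10.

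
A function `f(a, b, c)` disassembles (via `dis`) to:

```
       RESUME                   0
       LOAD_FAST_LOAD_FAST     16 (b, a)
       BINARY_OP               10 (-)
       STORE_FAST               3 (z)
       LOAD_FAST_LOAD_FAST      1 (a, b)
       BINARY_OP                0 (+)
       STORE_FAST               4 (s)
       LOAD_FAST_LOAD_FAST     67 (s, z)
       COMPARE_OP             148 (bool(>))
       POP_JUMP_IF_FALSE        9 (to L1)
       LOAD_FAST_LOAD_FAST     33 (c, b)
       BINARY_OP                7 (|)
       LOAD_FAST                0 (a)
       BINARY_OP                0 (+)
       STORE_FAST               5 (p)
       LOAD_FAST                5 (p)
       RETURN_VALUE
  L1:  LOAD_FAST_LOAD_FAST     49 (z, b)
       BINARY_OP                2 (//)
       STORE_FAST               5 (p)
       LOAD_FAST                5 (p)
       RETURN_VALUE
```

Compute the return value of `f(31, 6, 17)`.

54

LOAD_FAST_LOAD_FAST b,a → push 6,31. Stack: [6, 31]
BINARY_OP - → 6 - 31 = -25. Stack: [-25]
STORE_FAST z → z=-25. Stack: []
LOAD_FAST_LOAD_FAST a,b → push 31,6. Stack: [31, 6]
BINARY_OP + → 31 + 6 = 37. Stack: [37]
STORE_FAST s → s=37. Stack: []
LOAD_FAST_LOAD_FAST s,z → push 37,-25. Stack: [37, -25]
COMPARE_OP bool(>) → 37 vs -25 = True. Stack: [True]
POP_JUMP_IF_FALSE → pop True; no jump. Stack: []
LOAD_FAST_LOAD_FAST c,b → push 17,6. Stack: [17, 6]
BINARY_OP | → 17 | 6 = 23. Stack: [23]
LOAD_FAST a → push 31. Stack: [23, 31]
BINARY_OP + → 23 + 31 = 54. Stack: [54]
STORE_FAST p → p=54. Stack: []
LOAD_FAST p → push 54. Stack: [54]
RETURN_VALUE → return 54.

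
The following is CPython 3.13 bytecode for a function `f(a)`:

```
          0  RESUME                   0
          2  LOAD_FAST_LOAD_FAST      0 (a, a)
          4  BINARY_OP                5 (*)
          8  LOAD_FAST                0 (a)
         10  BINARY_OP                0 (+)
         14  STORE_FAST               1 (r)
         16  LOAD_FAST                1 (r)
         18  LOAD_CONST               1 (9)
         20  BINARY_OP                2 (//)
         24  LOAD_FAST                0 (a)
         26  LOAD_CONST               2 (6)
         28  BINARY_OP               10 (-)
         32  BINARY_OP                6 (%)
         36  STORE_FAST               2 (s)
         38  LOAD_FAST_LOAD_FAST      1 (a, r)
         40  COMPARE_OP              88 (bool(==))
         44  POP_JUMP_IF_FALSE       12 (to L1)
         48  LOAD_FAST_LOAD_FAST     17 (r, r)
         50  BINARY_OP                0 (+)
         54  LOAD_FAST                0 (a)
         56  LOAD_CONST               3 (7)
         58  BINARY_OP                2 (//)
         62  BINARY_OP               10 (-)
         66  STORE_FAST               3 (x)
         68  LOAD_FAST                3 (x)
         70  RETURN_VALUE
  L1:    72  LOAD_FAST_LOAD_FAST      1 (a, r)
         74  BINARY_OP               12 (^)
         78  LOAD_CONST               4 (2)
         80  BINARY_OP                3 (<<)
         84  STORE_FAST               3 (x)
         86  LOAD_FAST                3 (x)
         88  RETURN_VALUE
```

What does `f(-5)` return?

-68

LOAD_FAST_LOAD_FAST a,a → push -5,-5. Stack: [-5, -5]
BINARY_OP * → -5 * -5 = 25. Stack: [25]
LOAD_FAST a → push -5. Stack: [25, -5]
BINARY_OP + → 25 + -5 = 20. Stack: [20]
STORE_FAST r → r=20. Stack: []
LOAD_FAST r → push 20. Stack: [20]
LOAD_CONST → push 9. Stack: [20, 9]
BINARY_OP // → 20 // 9 = 2. Stack: [2]
LOAD_FAST a → push -5. Stack: [2, -5]
LOAD_CONST → push 6. Stack: [2, -5, 6]
BINARY_OP - → -5 - 6 = -11. Stack: [2, -11]
BINARY_OP % → 2 % -11 = -9. Stack: [-9]
STORE_FAST s → s=-9. Stack: []
LOAD_FAST_LOAD_FAST a,r → push -5,20. Stack: [-5, 20]
COMPARE_OP bool(==) → -5 vs 20 = False. Stack: [False]
POP_JUMP_IF_FALSE → pop False; jump. Stack: []
LOAD_FAST_LOAD_FAST a,r → push -5,20. Stack: [-5, 20]
BINARY_OP ^ → -5 ^ 20 = -17. Stack: [-17]
LOAD_CONST → push 2. Stack: [-17, 2]
BINARY_OP << → -17 << 2 = -68. Stack: [-68]
STORE_FAST x → x=-68. Stack: []
LOAD_FAST x → push -68. Stack: [-68]
RETURN_VALUE → return -68.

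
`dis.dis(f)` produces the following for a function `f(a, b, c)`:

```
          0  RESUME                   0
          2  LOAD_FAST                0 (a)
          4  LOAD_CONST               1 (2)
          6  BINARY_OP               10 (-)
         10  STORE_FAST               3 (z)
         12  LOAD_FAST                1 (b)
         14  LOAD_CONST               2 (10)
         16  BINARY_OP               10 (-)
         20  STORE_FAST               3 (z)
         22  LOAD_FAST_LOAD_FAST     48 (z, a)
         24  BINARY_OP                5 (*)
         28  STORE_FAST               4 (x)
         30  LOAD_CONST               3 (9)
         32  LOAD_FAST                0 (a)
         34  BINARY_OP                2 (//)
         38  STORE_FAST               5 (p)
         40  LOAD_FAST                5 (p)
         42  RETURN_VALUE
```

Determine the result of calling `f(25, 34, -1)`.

0

LOAD_FAST a → push 25. Stack: [25]
LOAD_CONST → push 2. Stack: [25, 2]
BINARY_OP - → 25 - 2 = 23. Stack: [23]
STORE_FAST z → z=23. Stack: []
LOAD_FAST b → push 34. Stack: [34]
LOAD_CONST → push 10. Stack: [34, 10]
BINARY_OP - → 34 - 10 = 24. Stack: [24]
STORE_FAST z → z=24. Stack: []
LOAD_FAST_LOAD_FAST z,a → push 24,25. Stack: [24, 25]
BINARY_OP * → 24 * 25 = 600. Stack: [600]
STORE_FAST x → x=600. Stack: []
LOAD_CONST → push 9. Stack: [9]
LOAD_FAST a → push 25. Stack: [9, 25]
BINARY_OP // → 9 // 25 = 0. Stack: [0]
STORE_FAST p → p=0. Stack: []
LOAD_FAST p → push 0. Stack: [0]
RETURN_VALUE → return 0.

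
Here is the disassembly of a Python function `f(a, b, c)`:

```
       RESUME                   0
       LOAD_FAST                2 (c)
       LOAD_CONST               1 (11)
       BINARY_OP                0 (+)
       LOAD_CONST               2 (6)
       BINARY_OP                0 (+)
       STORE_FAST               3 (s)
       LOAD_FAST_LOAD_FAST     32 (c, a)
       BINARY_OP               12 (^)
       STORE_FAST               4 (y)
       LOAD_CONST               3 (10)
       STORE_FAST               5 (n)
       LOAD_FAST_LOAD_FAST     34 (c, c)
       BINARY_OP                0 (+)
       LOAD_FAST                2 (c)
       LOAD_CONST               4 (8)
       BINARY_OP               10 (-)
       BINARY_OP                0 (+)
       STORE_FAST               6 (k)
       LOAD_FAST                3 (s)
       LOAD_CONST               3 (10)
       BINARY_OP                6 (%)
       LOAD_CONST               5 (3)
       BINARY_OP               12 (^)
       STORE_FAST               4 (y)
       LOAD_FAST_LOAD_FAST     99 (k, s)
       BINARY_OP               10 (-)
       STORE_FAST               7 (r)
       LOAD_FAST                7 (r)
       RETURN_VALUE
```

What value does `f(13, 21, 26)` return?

27

LOAD_FAST c → push 26. Stack: [26]
LOAD_CONST → push 11. Stack: [26, 11]
BINARY_OP + → 26 + 11 = 37. Stack: [37]
LOAD_CONST → push 6. Stack: [37, 6]
BINARY_OP + → 37 + 6 = 43. Stack: [43]
STORE_FAST s → s=43. Stack: []
LOAD_FAST_LOAD_FAST c,a → push 26,13. Stack: [26, 13]
BINARY_OP ^ → 26 ^ 13 = 23. Stack: [23]
STORE_FAST y → y=23. Stack: []
LOAD_CONST → push 10. Stack: [10]
STORE_FAST n → n=10. Stack: []
LOAD_FAST_LOAD_FAST c,c → push 26,26. Stack: [26, 26]
BINARY_OP + → 26 + 26 = 52. Stack: [52]
LOAD_FAST c → push 26. Stack: [52, 26]
LOAD_CONST → push 8. Stack: [52, 26, 8]
BINARY_OP - → 26 - 8 = 18. Stack: [52, 18]
BINARY_OP + → 52 + 18 = 70. Stack: [70]
STORE_FAST k → k=70. Stack: []
LOAD_FAST s → push 43. Stack: [43]
LOAD_CONST → push 10. Stack: [43, 10]
BINARY_OP % → 43 % 10 = 3. Stack: [3]
LOAD_CONST → push 3. Stack: [3, 3]
BINARY_OP ^ → 3 ^ 3 = 0. Stack: [0]
STORE_FAST y → y=0. Stack: []
LOAD_FAST_LOAD_FAST k,s → push 70,43. Stack: [70, 43]
BINARY_OP - → 70 - 43 = 27. Stack: [27]
STORE_FAST r → r=27. Stack: []
LOAD_FAST r → push 27. Stack: [27]
RETURN_VALUE → return 27.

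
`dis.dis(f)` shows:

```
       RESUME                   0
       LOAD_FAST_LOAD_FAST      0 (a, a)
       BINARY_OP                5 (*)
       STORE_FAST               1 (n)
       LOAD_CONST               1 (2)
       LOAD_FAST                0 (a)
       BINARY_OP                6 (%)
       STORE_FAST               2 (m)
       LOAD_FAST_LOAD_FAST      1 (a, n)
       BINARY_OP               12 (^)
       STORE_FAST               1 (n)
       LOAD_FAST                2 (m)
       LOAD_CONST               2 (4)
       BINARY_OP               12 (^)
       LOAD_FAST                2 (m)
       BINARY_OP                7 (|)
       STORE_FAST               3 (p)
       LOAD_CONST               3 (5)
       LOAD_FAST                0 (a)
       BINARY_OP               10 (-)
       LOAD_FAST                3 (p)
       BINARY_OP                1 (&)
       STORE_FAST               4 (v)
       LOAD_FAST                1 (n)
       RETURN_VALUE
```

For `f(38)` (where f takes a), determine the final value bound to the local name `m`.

2

LOAD_FAST_LOAD_FAST a,a → push 38,38. Stack: [38, 38]
BINARY_OP * → 38 * 38 = 1444. Stack: [1444]
STORE_FAST n → n=1444. Stack: []
LOAD_CONST → push 2. Stack: [2]
LOAD_FAST a → push 38. Stack: [2, 38]
BINARY_OP % → 2 % 38 = 2. Stack: [2]
STORE_FAST m → m=2. Stack: []
LOAD_FAST_LOAD_FAST a,n → push 38,1444. Stack: [38, 1444]
BINARY_OP ^ → 38 ^ 1444 = 1410. Stack: [1410]
STORE_FAST n → n=1410. Stack: []
LOAD_FAST m → push 2. Stack: [2]
LOAD_CONST → push 4. Stack: [2, 4]
BINARY_OP ^ → 2 ^ 4 = 6. Stack: [6]
LOAD_FAST m → push 2. Stack: [6, 2]
BINARY_OP | → 6 | 2 = 6. Stack: [6]
STORE_FAST p → p=6. Stack: []
LOAD_CONST → push 5. Stack: [5]
LOAD_FAST a → push 38. Stack: [5, 38]
BINARY_OP - → 5 - 38 = -33. Stack: [-33]
LOAD_FAST p → push 6. Stack: [-33, 6]
BINARY_OP & → -33 & 6 = 6. Stack: [6]
STORE_FAST v → v=6. Stack: []
LOAD_FAST n → push 1410. Stack: [1410]
RETURN_VALUE → return 1410.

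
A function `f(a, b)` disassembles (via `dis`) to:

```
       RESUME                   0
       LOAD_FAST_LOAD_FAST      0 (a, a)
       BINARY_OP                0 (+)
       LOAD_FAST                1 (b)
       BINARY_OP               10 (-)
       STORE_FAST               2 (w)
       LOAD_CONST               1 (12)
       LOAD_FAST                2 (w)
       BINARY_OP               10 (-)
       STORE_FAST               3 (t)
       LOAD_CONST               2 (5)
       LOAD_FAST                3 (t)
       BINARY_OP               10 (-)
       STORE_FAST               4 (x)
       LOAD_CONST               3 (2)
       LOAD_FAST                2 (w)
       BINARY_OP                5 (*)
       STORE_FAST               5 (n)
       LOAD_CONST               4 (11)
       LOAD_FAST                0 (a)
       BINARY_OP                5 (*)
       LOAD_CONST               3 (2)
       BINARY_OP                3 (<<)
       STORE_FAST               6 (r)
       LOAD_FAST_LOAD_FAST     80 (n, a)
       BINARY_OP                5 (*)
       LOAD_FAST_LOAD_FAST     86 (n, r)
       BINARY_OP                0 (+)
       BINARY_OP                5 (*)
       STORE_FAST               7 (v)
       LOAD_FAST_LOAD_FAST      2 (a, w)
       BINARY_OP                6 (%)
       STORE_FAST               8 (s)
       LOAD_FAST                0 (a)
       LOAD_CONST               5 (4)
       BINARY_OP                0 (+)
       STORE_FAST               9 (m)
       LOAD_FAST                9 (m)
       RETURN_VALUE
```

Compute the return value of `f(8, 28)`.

LOAD_FAST_LOAD_FAST a,a → push 8,8. Stack: [8, 8]
BINARY_OP + → 8 + 8 = 16. Stack: [16]
LOAD_FAST b → push 28. Stack: [16, 28]
BINARY_OP - → 16 - 28 = -12. Stack: [-12]
STORE_FAST w → w=-12. Stack: []
LOAD_CONST → push 12. Stack: [12]
LOAD_FAST w → push -12. Stack: [12, -12]
BINARY_OP - → 12 - -12 = 24. Stack: [24]
STORE_FAST t → t=24. Stack: []
LOAD_CONST → push 5. Stack: [5]
LOAD_FAST t → push 24. Stack: [5, 24]
BINARY_OP - → 5 - 24 = -19. Stack: [-19]
STORE_FAST x → x=-19. Stack: []
LOAD_CONST → push 2. Stack: [2]
LOAD_FAST w → push -12. Stack: [2, -12]
BINARY_OP * → 2 * -12 = -24. Stack: [-24]
STORE_FAST n → n=-24. Stack: []
LOAD_CONST → push 11. Stack: [11]
LOAD_FAST a → push 8. Stack: [11, 8]
BINARY_OP * → 11 * 8 = 88. Stack: [88]
LOAD_CONST → push 2. Stack: [88, 2]
BINARY_OP << → 88 << 2 = 352. Stack: [352]
STORE_FAST r → r=352. Stack: []
LOAD_FAST_LOAD_FAST n,a → push -24,8. Stack: [-24, 8]
BINARY_OP * → -24 * 8 = -192. Stack: [-192]
LOAD_FAST_LOAD_FAST n,r → push -24,352. Stack: [-192, -24, 352]
BINARY_OP + → -24 + 352 = 328. Stack: [-192, 328]
BINARY_OP * → -192 * 328 = -62976. Stack: [-62976]
STORE_FAST v → v=-62976. Stack: []
LOAD_FAST_LOAD_FAST a,w → push 8,-12. Stack: [8, -12]
BINARY_OP % → 8 % -12 = -4. Stack: [-4]
STORE_FAST s → s=-4. Stack: []
LOAD_FAST a → push 8. Stack: [8]
LOAD_CONST → push 4. Stack: [8, 4]
BINARY_OP + → 8 + 4 = 12. Stack: [12]
STORE_FAST m → m=12. Stack: []
LOAD_FAST m → push 12. Stack: [12]
RETURN_VALUE → return 12.

12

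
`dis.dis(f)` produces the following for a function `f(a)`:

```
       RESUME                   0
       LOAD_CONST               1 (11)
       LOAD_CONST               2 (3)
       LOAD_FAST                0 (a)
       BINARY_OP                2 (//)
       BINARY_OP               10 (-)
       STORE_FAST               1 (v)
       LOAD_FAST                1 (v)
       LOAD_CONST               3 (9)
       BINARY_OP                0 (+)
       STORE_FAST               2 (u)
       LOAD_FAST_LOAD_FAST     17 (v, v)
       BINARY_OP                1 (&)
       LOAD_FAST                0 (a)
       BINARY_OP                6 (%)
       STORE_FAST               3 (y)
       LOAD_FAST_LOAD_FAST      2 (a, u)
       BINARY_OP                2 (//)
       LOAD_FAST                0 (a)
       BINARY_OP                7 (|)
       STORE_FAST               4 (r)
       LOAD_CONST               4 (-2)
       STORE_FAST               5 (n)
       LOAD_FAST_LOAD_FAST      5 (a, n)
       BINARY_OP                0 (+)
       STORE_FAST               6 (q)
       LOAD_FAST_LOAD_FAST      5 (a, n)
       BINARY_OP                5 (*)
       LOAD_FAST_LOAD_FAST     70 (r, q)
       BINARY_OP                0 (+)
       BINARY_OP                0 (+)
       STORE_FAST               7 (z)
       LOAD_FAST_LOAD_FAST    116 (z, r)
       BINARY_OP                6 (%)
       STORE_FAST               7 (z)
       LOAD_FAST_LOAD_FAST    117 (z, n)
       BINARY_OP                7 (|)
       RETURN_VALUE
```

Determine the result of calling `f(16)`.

LOAD_CONST → push 11. Stack: [11]
LOAD_CONST → push 3. Stack: [11, 3]
LOAD_FAST a → push 16. Stack: [11, 3, 16]
BINARY_OP // → 3 // 16 = 0. Stack: [11, 0]
BINARY_OP - → 11 - 0 = 11. Stack: [11]
STORE_FAST v → v=11. Stack: []
LOAD_FAST v → push 11. Stack: [11]
LOAD_CONST → push 9. Stack: [11, 9]
BINARY_OP + → 11 + 9 = 20. Stack: [20]
STORE_FAST u → u=20. Stack: []
LOAD_FAST_LOAD_FAST v,v → push 11,11. Stack: [11, 11]
BINARY_OP & → 11 & 11 = 11. Stack: [11]
LOAD_FAST a → push 16. Stack: [11, 16]
BINARY_OP % → 11 % 16 = 11. Stack: [11]
STORE_FAST y → y=11. Stack: []
LOAD_FAST_LOAD_FAST a,u → push 16,20. Stack: [16, 20]
BINARY_OP // → 16 // 20 = 0. Stack: [0]
LOAD_FAST a → push 16. Stack: [0, 16]
BINARY_OP | → 0 | 16 = 16. Stack: [16]
STORE_FAST r → r=16. Stack: []
LOAD_CONST → push -2. Stack: [-2]
STORE_FAST n → n=-2. Stack: []
LOAD_FAST_LOAD_FAST a,n → push 16,-2. Stack: [16, -2]
BINARY_OP + → 16 + -2 = 14. Stack: [14]
STORE_FAST q → q=14. Stack: []
LOAD_FAST_LOAD_FAST a,n → push 16,-2. Stack: [16, -2]
BINARY_OP * → 16 * -2 = -32. Stack: [-32]
LOAD_FAST_LOAD_FAST r,q → push 16,14. Stack: [-32, 16, 14]
BINARY_OP + → 16 + 14 = 30. Stack: [-32, 30]
BINARY_OP + → -32 + 30 = -2. Stack: [-2]
STORE_FAST z → z=-2. Stack: []
LOAD_FAST_LOAD_FAST z,r → push -2,16. Stack: [-2, 16]
BINARY_OP % → -2 % 16 = 14. Stack: [14]
STORE_FAST z → z=14. Stack: []
LOAD_FAST_LOAD_FAST z,n → push 14,-2. Stack: [14, -2]
BINARY_OP | → 14 | -2 = -2. Stack: [-2]
RETURN_VALUE → return -2.

-2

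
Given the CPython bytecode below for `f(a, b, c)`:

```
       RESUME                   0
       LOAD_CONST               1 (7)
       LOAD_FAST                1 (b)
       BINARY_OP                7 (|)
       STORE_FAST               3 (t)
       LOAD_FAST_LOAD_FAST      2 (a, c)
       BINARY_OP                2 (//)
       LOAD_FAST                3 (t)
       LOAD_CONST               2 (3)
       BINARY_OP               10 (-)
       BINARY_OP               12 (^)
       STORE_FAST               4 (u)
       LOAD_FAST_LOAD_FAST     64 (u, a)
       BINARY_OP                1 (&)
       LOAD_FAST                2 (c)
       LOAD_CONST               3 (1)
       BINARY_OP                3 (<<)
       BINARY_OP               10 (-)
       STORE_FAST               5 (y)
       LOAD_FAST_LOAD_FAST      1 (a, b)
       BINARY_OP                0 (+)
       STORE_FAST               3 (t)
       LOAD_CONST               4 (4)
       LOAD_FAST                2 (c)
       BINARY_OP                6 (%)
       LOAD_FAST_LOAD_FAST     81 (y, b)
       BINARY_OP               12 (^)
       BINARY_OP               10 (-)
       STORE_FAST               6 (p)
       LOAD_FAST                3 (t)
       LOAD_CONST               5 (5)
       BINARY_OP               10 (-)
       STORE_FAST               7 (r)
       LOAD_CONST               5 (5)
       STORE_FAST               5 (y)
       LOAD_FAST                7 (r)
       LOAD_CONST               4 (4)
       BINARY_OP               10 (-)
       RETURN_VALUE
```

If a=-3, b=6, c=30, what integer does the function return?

LOAD_CONST → push 7. Stack: [7]
LOAD_FAST b → push 6. Stack: [7, 6]
BINARY_OP | → 7 | 6 = 7. Stack: [7]
STORE_FAST t → t=7. Stack: []
LOAD_FAST_LOAD_FAST a,c → push -3,30. Stack: [-3, 30]
BINARY_OP // → -3 // 30 = -1. Stack: [-1]
LOAD_FAST t → push 7. Stack: [-1, 7]
LOAD_CONST → push 3. Stack: [-1, 7, 3]
BINARY_OP - → 7 - 3 = 4. Stack: [-1, 4]
BINARY_OP ^ → -1 ^ 4 = -5. Stack: [-5]
STORE_FAST u → u=-5. Stack: []
LOAD_FAST_LOAD_FAST u,a → push -5,-3. Stack: [-5, -3]
BINARY_OP & → -5 & -3 = -7. Stack: [-7]
LOAD_FAST c → push 30. Stack: [-7, 30]
LOAD_CONST → push 1. Stack: [-7, 30, 1]
BINARY_OP << → 30 << 1 = 60. Stack: [-7, 60]
BINARY_OP - → -7 - 60 = -67. Stack: [-67]
STORE_FAST y → y=-67. Stack: []
LOAD_FAST_LOAD_FAST a,b → push -3,6. Stack: [-3, 6]
BINARY_OP + → -3 + 6 = 3. Stack: [3]
STORE_FAST t → t=3. Stack: []
LOAD_CONST → push 4. Stack: [4]
LOAD_FAST c → push 30. Stack: [4, 30]
BINARY_OP % → 4 % 30 = 4. Stack: [4]
LOAD_FAST_LOAD_FAST y,b → push -67,6. Stack: [4, -67, 6]
BINARY_OP ^ → -67 ^ 6 = -69. Stack: [4, -69]
BINARY_OP - → 4 - -69 = 73. Stack: [73]
STORE_FAST p → p=73. Stack: []
LOAD_FAST t → push 3. Stack: [3]
LOAD_CONST → push 5. Stack: [3, 5]
BINARY_OP - → 3 - 5 = -2. Stack: [-2]
STORE_FAST r → r=-2. Stack: []
LOAD_CONST → push 5. Stack: [5]
STORE_FAST y → y=5. Stack: []
LOAD_FAST r → push -2. Stack: [-2]
LOAD_CONST → push 4. Stack: [-2, 4]
BINARY_OP - → -2 - 4 = -6. Stack: [-6]
RETURN_VALUE → return -6.

-6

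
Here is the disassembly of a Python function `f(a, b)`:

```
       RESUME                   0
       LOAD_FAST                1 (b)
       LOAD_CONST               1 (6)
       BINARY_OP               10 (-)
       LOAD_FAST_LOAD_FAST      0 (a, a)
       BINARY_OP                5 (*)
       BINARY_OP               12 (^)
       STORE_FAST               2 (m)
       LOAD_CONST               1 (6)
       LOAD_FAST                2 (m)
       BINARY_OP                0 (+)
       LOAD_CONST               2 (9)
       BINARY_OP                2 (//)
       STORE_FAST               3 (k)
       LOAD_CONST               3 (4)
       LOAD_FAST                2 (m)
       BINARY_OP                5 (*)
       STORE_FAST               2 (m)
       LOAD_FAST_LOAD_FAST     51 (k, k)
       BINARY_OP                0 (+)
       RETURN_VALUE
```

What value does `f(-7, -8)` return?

LOAD_FAST b → push -8. Stack: [-8]
LOAD_CONST → push 6. Stack: [-8, 6]
BINARY_OP - → -8 - 6 = -14. Stack: [-14]
LOAD_FAST_LOAD_FAST a,a → push -7,-7. Stack: [-14, -7, -7]
BINARY_OP * → -7 * -7 = 49. Stack: [-14, 49]
BINARY_OP ^ → -14 ^ 49 = -61. Stack: [-61]
STORE_FAST m → m=-61. Stack: []
LOAD_CONST → push 6. Stack: [6]
LOAD_FAST m → push -61. Stack: [6, -61]
BINARY_OP + → 6 + -61 = -55. Stack: [-55]
LOAD_CONST → push 9. Stack: [-55, 9]
BINARY_OP // → -55 // 9 = -7. Stack: [-7]
STORE_FAST k → k=-7. Stack: []
LOAD_CONST → push 4. Stack: [4]
LOAD_FAST m → push -61. Stack: [4, -61]
BINARY_OP * → 4 * -61 = -244. Stack: [-244]
STORE_FAST m → m=-244. Stack: []
LOAD_FAST_LOAD_FAST k,k → push -7,-7. Stack: [-7, -7]
BINARY_OP + → -7 + -7 = -14. Stack: [-14]
RETURN_VALUE → return -14.

-14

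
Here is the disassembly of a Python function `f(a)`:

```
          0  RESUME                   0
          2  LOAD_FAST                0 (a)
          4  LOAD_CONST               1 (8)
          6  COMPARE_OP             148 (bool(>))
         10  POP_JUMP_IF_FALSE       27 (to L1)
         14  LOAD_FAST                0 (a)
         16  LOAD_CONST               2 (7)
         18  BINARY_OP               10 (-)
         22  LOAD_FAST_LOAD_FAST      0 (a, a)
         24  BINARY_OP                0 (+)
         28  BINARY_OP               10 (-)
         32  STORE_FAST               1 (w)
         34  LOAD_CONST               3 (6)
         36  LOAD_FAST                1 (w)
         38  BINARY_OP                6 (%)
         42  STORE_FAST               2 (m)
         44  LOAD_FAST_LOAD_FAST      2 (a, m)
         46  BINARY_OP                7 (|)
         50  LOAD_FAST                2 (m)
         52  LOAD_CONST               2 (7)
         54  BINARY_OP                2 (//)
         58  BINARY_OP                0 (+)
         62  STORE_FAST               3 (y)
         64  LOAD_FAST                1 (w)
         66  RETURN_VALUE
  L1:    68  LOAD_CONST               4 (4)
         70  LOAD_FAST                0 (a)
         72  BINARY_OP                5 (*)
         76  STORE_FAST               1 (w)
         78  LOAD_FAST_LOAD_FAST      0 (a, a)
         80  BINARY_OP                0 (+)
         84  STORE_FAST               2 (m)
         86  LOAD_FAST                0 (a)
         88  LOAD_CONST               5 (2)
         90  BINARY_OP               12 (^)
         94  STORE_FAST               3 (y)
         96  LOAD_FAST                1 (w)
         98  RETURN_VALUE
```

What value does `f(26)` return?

LOAD_FAST a → push 26. Stack: [26]
LOAD_CONST → push 8. Stack: [26, 8]
COMPARE_OP bool(>) → 26 vs 8 = True. Stack: [True]
POP_JUMP_IF_FALSE → pop True; no jump. Stack: []
LOAD_FAST a → push 26. Stack: [26]
LOAD_CONST → push 7. Stack: [26, 7]
BINARY_OP - → 26 - 7 = 19. Stack: [19]
LOAD_FAST_LOAD_FAST a,a → push 26,26. Stack: [19, 26, 26]
BINARY_OP + → 26 + 26 = 52. Stack: [19, 52]
BINARY_OP - → 19 - 52 = -33. Stack: [-33]
STORE_FAST w → w=-33. Stack: []
LOAD_CONST → push 6. Stack: [6]
LOAD_FAST w → push -33. Stack: [6, -33]
BINARY_OP % → 6 % -33 = -27. Stack: [-27]
STORE_FAST m → m=-27. Stack: []
LOAD_FAST_LOAD_FAST a,m → push 26,-27. Stack: [26, -27]
BINARY_OP | → 26 | -27 = -1. Stack: [-1]
LOAD_FAST m → push -27. Stack: [-1, -27]
LOAD_CONST → push 7. Stack: [-1, -27, 7]
BINARY_OP // → -27 // 7 = -4. Stack: [-1, -4]
BINARY_OP + → -1 + -4 = -5. Stack: [-5]
STORE_FAST y → y=-5. Stack: []
LOAD_FAST w → push -33. Stack: [-33]
RETURN_VALUE → return -33.

-33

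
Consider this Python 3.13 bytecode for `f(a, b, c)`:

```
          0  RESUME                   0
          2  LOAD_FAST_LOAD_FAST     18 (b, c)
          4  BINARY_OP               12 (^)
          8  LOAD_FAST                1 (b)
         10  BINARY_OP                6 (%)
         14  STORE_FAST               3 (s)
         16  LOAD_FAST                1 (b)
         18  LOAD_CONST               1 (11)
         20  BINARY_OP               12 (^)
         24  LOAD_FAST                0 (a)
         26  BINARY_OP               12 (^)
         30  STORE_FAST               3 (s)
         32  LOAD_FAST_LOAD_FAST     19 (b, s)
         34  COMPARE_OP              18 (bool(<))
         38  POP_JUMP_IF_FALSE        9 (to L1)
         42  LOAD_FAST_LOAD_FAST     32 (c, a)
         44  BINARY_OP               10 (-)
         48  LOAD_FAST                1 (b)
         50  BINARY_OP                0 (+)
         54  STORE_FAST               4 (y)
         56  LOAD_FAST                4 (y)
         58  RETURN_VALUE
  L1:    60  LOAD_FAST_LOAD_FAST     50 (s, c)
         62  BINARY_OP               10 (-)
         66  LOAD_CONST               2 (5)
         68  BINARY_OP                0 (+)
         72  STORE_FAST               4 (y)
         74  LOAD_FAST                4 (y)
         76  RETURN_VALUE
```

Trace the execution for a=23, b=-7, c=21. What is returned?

-43

LOAD_FAST_LOAD_FAST b,c → push -7,21. Stack: [-7, 21]
BINARY_OP ^ → -7 ^ 21 = -20. Stack: [-20]
LOAD_FAST b → push -7. Stack: [-20, -7]
BINARY_OP % → -20 % -7 = -6. Stack: [-6]
STORE_FAST s → s=-6. Stack: []
LOAD_FAST b → push -7. Stack: [-7]
LOAD_CONST → push 11. Stack: [-7, 11]
BINARY_OP ^ → -7 ^ 11 = -14. Stack: [-14]
LOAD_FAST a → push 23. Stack: [-14, 23]
BINARY_OP ^ → -14 ^ 23 = -27. Stack: [-27]
STORE_FAST s → s=-27. Stack: []
LOAD_FAST_LOAD_FAST b,s → push -7,-27. Stack: [-7, -27]
COMPARE_OP bool(<) → -7 vs -27 = False. Stack: [False]
POP_JUMP_IF_FALSE → pop False; jump. Stack: []
LOAD_FAST_LOAD_FAST s,c → push -27,21. Stack: [-27, 21]
BINARY_OP - → -27 - 21 = -48. Stack: [-48]
LOAD_CONST → push 5. Stack: [-48, 5]
BINARY_OP + → -48 + 5 = -43. Stack: [-43]
STORE_FAST y → y=-43. Stack: []
LOAD_FAST y → push -43. Stack: [-43]
RETURN_VALUE → return -43.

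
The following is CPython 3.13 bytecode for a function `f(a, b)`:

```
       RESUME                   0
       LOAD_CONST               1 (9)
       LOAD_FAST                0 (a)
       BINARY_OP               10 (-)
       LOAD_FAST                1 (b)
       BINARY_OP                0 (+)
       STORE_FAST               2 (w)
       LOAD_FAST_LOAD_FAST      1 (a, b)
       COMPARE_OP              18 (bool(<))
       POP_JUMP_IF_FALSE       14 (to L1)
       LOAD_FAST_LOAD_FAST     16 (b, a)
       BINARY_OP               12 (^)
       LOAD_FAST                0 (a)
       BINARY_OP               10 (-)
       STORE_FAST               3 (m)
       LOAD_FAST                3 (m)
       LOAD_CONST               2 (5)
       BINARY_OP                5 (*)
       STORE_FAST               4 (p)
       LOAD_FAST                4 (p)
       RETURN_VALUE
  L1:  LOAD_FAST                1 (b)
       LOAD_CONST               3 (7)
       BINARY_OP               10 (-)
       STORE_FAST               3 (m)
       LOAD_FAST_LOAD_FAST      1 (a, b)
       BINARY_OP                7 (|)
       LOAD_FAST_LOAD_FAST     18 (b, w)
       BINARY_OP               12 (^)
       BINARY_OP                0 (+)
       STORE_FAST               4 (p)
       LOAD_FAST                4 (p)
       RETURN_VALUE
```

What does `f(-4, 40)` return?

LOAD_CONST → push 9. Stack: [9]
LOAD_FAST a → push -4. Stack: [9, -4]
BINARY_OP - → 9 - -4 = 13. Stack: [13]
LOAD_FAST b → push 40. Stack: [13, 40]
BINARY_OP + → 13 + 40 = 53. Stack: [53]
STORE_FAST w → w=53. Stack: []
LOAD_FAST_LOAD_FAST a,b → push -4,40. Stack: [-4, 40]
COMPARE_OP bool(<) → -4 vs 40 = True. Stack: [True]
POP_JUMP_IF_FALSE → pop True; no jump. Stack: []
LOAD_FAST_LOAD_FAST b,a → push 40,-4. Stack: [40, -4]
BINARY_OP ^ → 40 ^ -4 = -44. Stack: [-44]
LOAD_FAST a → push -4. Stack: [-44, -4]
BINARY_OP - → -44 - -4 = -40. Stack: [-40]
STORE_FAST m → m=-40. Stack: []
LOAD_FAST m → push -40. Stack: [-40]
LOAD_CONST → push 5. Stack: [-40, 5]
BINARY_OP * → -40 * 5 = -200. Stack: [-200]
STORE_FAST p → p=-200. Stack: []
LOAD_FAST p → push -200. Stack: [-200]
RETURN_VALUE → return -200.

-200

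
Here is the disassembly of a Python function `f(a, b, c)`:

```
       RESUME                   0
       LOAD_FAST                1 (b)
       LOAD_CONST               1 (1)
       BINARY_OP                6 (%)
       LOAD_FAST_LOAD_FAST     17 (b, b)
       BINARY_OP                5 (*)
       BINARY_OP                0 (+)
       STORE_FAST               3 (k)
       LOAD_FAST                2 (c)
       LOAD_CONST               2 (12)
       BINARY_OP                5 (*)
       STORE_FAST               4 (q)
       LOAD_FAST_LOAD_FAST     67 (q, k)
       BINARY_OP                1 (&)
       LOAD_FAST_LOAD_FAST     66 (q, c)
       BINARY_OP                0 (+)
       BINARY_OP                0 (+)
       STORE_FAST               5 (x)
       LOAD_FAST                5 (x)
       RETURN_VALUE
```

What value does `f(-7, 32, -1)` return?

LOAD_FAST b → push 32. Stack: [32]
LOAD_CONST → push 1. Stack: [32, 1]
BINARY_OP % → 32 % 1 = 0. Stack: [0]
LOAD_FAST_LOAD_FAST b,b → push 32,32. Stack: [0, 32, 32]
BINARY_OP * → 32 * 32 = 1024. Stack: [0, 1024]
BINARY_OP + → 0 + 1024 = 1024. Stack: [1024]
STORE_FAST k → k=1024. Stack: []
LOAD_FAST c → push -1. Stack: [-1]
LOAD_CONST → push 12. Stack: [-1, 12]
BINARY_OP * → -1 * 12 = -12. Stack: [-12]
STORE_FAST q → q=-12. Stack: []
LOAD_FAST_LOAD_FAST q,k → push -12,1024. Stack: [-12, 1024]
BINARY_OP & → -12 & 1024 = 1024. Stack: [1024]
LOAD_FAST_LOAD_FAST q,c → push -12,-1. Stack: [1024, -12, -1]
BINARY_OP + → -12 + -1 = -13. Stack: [1024, -13]
BINARY_OP + → 1024 + -13 = 1011. Stack: [1011]
STORE_FAST x → x=1011. Stack: []
LOAD_FAST x → push 1011. Stack: [1011]
RETURN_VALUE → return 1011.

1011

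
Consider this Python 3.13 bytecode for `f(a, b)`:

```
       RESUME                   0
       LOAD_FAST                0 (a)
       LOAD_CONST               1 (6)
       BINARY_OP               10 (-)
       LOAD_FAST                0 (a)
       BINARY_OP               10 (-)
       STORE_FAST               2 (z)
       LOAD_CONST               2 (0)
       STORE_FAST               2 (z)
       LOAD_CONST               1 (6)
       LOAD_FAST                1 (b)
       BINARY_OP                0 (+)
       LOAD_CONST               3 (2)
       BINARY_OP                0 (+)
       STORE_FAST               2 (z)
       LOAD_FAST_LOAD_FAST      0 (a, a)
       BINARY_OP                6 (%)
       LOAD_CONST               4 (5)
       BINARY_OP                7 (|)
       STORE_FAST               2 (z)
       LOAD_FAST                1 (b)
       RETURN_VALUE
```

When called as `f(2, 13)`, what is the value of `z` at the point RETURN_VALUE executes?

5

LOAD_FAST a → push 2. Stack: [2]
LOAD_CONST → push 6. Stack: [2, 6]
BINARY_OP - → 2 - 6 = -4. Stack: [-4]
LOAD_FAST a → push 2. Stack: [-4, 2]
BINARY_OP - → -4 - 2 = -6. Stack: [-6]
STORE_FAST z → z=-6. Stack: []
LOAD_CONST → push 0. Stack: [0]
STORE_FAST z → z=0. Stack: []
LOAD_CONST → push 6. Stack: [6]
LOAD_FAST b → push 13. Stack: [6, 13]
BINARY_OP + → 6 + 13 = 19. Stack: [19]
LOAD_CONST → push 2. Stack: [19, 2]
BINARY_OP + → 19 + 2 = 21. Stack: [21]
STORE_FAST z → z=21. Stack: []
LOAD_FAST_LOAD_FAST a,a → push 2,2. Stack: [2, 2]
BINARY_OP % → 2 % 2 = 0. Stack: [0]
LOAD_CONST → push 5. Stack: [0, 5]
BINARY_OP | → 0 | 5 = 5. Stack: [5]
STORE_FAST z → z=5. Stack: []
LOAD_FAST b → push 13. Stack: [13]
RETURN_VALUE → return 13.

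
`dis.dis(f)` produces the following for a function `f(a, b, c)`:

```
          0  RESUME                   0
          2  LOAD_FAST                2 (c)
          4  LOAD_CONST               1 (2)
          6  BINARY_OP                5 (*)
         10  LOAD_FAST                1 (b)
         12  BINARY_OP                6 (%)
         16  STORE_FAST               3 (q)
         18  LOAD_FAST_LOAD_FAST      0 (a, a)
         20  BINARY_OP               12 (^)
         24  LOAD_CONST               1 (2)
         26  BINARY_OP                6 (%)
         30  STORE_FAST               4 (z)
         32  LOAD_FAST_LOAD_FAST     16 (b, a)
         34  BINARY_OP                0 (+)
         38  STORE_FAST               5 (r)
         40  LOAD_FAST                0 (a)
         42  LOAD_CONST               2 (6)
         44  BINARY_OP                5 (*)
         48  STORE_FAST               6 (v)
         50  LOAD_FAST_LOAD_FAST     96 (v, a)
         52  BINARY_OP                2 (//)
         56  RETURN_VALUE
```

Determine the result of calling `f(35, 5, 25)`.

LOAD_FAST c → push 25. Stack: [25]
LOAD_CONST → push 2. Stack: [25, 2]
BINARY_OP * → 25 * 2 = 50. Stack: [50]
LOAD_FAST b → push 5. Stack: [50, 5]
BINARY_OP % → 50 % 5 = 0. Stack: [0]
STORE_FAST q → q=0. Stack: []
LOAD_FAST_LOAD_FAST a,a → push 35,35. Stack: [35, 35]
BINARY_OP ^ → 35 ^ 35 = 0. Stack: [0]
LOAD_CONST → push 2. Stack: [0, 2]
BINARY_OP % → 0 % 2 = 0. Stack: [0]
STORE_FAST z → z=0. Stack: []
LOAD_FAST_LOAD_FAST b,a → push 5,35. Stack: [5, 35]
BINARY_OP + → 5 + 35 = 40. Stack: [40]
STORE_FAST r → r=40. Stack: []
LOAD_FAST a → push 35. Stack: [35]
LOAD_CONST → push 6. Stack: [35, 6]
BINARY_OP * → 35 * 6 = 210. Stack: [210]
STORE_FAST v → v=210. Stack: []
LOAD_FAST_LOAD_FAST v,a → push 210,35. Stack: [210, 35]
BINARY_OP // → 210 // 35 = 6. Stack: [6]
RETURN_VALUE → return 6.

6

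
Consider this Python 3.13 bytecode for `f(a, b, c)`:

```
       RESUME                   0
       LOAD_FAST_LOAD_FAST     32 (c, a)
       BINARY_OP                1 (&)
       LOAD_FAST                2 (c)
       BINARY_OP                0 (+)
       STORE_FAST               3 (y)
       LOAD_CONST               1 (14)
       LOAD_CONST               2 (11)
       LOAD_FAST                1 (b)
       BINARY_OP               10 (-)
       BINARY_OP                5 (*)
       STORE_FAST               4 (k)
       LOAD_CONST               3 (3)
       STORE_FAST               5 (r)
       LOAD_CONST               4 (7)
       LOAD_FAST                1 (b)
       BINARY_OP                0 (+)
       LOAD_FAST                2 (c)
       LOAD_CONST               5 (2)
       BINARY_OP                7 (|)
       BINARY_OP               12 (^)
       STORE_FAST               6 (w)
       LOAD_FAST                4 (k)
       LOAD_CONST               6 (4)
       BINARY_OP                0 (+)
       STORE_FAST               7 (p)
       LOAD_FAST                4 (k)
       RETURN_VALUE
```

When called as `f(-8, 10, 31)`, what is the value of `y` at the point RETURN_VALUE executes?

LOAD_FAST_LOAD_FAST c,a → push 31,-8. Stack: [31, -8]
BINARY_OP & → 31 & -8 = 24. Stack: [24]
LOAD_FAST c → push 31. Stack: [24, 31]
BINARY_OP + → 24 + 31 = 55. Stack: [55]
STORE_FAST y → y=55. Stack: []
LOAD_CONST → push 14. Stack: [14]
LOAD_CONST → push 11. Stack: [14, 11]
LOAD_FAST b → push 10. Stack: [14, 11, 10]
BINARY_OP - → 11 - 10 = 1. Stack: [14, 1]
BINARY_OP * → 14 * 1 = 14. Stack: [14]
STORE_FAST k → k=14. Stack: []
LOAD_CONST → push 3. Stack: [3]
STORE_FAST r → r=3. Stack: []
LOAD_CONST → push 7. Stack: [7]
LOAD_FAST b → push 10. Stack: [7, 10]
BINARY_OP + → 7 + 10 = 17. Stack: [17]
LOAD_FAST c → push 31. Stack: [17, 31]
LOAD_CONST → push 2. Stack: [17, 31, 2]
BINARY_OP | → 31 | 2 = 31. Stack: [17, 31]
BINARY_OP ^ → 17 ^ 31 = 14. Stack: [14]
STORE_FAST w → w=14. Stack: []
LOAD_FAST k → push 14. Stack: [14]
LOAD_CONST → push 4. Stack: [14, 4]
BINARY_OP + → 14 + 4 = 18. Stack: [18]
STORE_FAST p → p=18. Stack: []
LOAD_FAST k → push 14. Stack: [14]
RETURN_VALUE → return 14.

55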